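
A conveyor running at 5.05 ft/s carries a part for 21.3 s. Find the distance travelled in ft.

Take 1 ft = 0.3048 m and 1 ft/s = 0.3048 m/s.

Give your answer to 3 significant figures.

5.05 ft/s × 0.3048 = 1.53924 m/s
d = v × t = 1.53924 m/s × 21.3 s = 32.7858 m
32.7858 m ÷ (0.3048 m/ft) = 107.565 ft

108 ft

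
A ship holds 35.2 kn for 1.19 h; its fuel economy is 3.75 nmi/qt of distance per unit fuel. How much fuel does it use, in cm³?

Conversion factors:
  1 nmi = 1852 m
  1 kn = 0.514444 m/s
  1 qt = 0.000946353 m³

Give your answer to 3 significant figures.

1.06×10⁴ cm³

35.2 kn → 18.1084 m/s
1.19 h → 4284 s
d = v × t = 18.1084 × 4284 = 77576.4 m
3.75 nmi/qt → 7.3387×10⁶ m/m³
V = d / (distance per unit fuel) = 77576.4 / 7.3387×10⁶ = 0.0105709 m³
In cm³: 0.0105709 / 10⁻⁶ = 10570.9 cm³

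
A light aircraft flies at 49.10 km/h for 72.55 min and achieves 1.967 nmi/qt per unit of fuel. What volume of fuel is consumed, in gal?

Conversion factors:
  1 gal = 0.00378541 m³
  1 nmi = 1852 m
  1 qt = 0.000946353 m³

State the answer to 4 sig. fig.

49.10 km/h → 13.6389 m/s
72.55 min → 4353 s
d = v × t = 13.6389 × 4353 = 59370.1 m
1.967 nmi/qt → 3.84939×10⁶ m/m³
V = d / (distance per unit fuel) = 59370.1 / 3.84939×10⁶ = 0.0154232 m³
In gal: 0.0154232 / 0.00378541 = 4.07438 gal

4.074 gal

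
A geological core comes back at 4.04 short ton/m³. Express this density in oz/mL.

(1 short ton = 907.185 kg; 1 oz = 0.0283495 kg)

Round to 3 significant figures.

4.04 short ton/m³ × 907.185 kg/short ton = 3665.03 kg/m³
3665.03 kg/m³ ÷ 0.0283495 kg/oz × 10⁻⁶ m³/mL = 0.12928 oz/mL

0.129 oz/mL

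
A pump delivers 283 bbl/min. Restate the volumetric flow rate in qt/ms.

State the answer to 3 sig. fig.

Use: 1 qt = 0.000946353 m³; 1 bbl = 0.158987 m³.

0.792 qt/ms

283 bbl/min × 0.158987 m³/bbl ÷ 60 s/min = 0.749889 m³/s
0.749889 m³/s ÷ 0.000946353 m³/qt × 0.001 s/ms = 0.792399 qt/ms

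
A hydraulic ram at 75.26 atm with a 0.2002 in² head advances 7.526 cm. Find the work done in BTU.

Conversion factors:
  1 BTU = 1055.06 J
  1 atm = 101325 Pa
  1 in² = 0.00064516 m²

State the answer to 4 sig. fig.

0.07026 BTU

75.26 atm → 7.62572×10⁶ Pa
0.2002 in² → 1.29161×10⁻⁴ m²
F = P × A = 7.62572×10⁶ × 1.29161×10⁻⁴ = 984.946 N
7.526 cm → 0.07526 m
W = F × d = 984.946 × 0.07526 = 74.127 J
In BTU: 74.127 / 1055.06 = 0.0702586 BTU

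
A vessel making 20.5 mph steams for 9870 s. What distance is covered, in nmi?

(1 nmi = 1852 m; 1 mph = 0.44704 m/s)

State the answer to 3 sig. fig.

20.5 mph × 0.44704 → 9.16432 m/s
d = v × t = 9.16432 m/s × 9870 s = 90451.8 m
90451.8 m ÷ (1852 m/nmi) = 48.8401 nmi

48.8 nmi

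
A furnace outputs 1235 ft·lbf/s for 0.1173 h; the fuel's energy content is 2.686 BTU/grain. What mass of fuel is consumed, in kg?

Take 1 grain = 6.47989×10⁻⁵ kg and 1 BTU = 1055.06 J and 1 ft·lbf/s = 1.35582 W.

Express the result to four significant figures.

0.01617 kg

1235 ft·lbf/s → 1674.44 W
0.1173 h → 422.28 s
E = P × t = 1674.44 × 422.28 = 707083 J
2.686 BTU/grain → 4.37336×10⁷ J/kg
m = E / e_s = 707083 / 4.37336×10⁷ = 0.016168 kg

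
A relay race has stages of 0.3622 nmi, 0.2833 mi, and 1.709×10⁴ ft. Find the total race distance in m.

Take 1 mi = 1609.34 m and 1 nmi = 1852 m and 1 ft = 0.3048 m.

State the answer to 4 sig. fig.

6336 m

0.3622 nmi × 1852 → 670.794 m
0.2833 mi × 1609.34 → 455.926 m
1.709×10⁴ ft × 0.3048 → 5209.03 m
Combined: 670.794 + 455.926 + 5209.03 = 6335.75 m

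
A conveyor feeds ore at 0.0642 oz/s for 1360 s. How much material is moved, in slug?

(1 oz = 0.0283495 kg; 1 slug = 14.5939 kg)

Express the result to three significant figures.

0.170 slug

0.0642 oz/s → 0.00182004 kg/s
m = ṁ × t = 0.00182004 × 1360 = 2.47525 kg
In slug: 2.47525 / 14.5939 = 0.169609 slug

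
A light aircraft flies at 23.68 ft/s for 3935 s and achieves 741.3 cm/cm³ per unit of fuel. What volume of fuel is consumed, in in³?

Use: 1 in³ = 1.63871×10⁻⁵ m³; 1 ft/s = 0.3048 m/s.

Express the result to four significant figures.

23.68 ft/s → 7.21766 m/s
d = v × t = 7.21766 × 3935 = 28401.5 m
741.3 cm/cm³ → 7.413×10⁶ m/m³
V = d / (distance per unit fuel) = 28401.5 / 7.413×10⁶ = 0.00383131 m³
In in³: 0.00383131 / 1.63871×10⁻⁵ = 233.8 in³

233.8 in³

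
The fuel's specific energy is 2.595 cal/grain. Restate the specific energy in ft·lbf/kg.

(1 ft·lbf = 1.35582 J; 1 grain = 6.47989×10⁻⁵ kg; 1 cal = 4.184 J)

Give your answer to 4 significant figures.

1.236×10⁵ ft·lbf/kg

2.595 cal/grain × 4.184 J/cal ÷ 6.47989×10⁻⁵ kg/grain = 167557 J/kg
167557 J/kg ÷ 1.35582 J/ft·lbf = 123584 ft·lbf/kg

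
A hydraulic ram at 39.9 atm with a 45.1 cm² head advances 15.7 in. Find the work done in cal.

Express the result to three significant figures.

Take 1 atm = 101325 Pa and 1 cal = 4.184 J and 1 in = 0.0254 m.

1740 cal

39.9 atm → 4.04287×10⁶ Pa
45.1 cm² → 0.00451 m²
F = P × A = 4.04287×10⁶ × 0.00451 = 18233.3 N
15.7 in → 0.39878 m
W = F × d = 18233.3 × 0.39878 = 7271.08 J
In cal: 7271.08 / 4.184 = 1737.83 cal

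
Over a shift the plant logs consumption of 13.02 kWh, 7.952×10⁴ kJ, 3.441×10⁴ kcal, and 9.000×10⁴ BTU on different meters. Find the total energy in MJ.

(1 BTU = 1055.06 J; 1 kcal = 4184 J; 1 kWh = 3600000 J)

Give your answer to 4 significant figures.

365.3 MJ

13.02 kWh × 3600000 = 4.6872×10⁷ J
7.952×10⁴ kJ × 1000 = 7.952×10⁷ J
3.441×10⁴ kcal × 4184 = 1.43971×10⁸ J
9.000×10⁴ BTU × 1055.06 = 9.49554×10⁷ J
Sum: 4.6872×10⁷ + 7.952×10⁷ + 1.43971×10⁸ + 9.49554×10⁷ = 3.65318×10⁸ J
In MJ: 3.65318×10⁸ / 1000000 = 365.318 MJ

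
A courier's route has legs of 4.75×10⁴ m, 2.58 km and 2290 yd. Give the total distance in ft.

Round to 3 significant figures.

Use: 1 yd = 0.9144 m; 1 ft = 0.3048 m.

1.71×10⁵ ft

4.75×10⁴ m (already m)
2.58 km × 1000 → 2580 m
2290 yd × 0.9144 → 2093.98 m
Combined: 47500 + 2580 + 2093.98 = 52174 m
In ft: 52174 / 0.3048 = 171175 ft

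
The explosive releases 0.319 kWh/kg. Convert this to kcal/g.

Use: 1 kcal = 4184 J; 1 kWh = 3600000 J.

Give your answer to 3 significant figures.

0.274 kcal/g

0.319 kWh/kg × 3600000 J/kWh = 1.1484×10⁶ J/kg
1.1484×10⁶ J/kg ÷ 4184 J/kcal × 0.001 kg/g = 0.274474 kcal/g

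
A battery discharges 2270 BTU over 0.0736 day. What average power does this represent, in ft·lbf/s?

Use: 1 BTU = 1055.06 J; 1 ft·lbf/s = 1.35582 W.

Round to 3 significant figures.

2270 BTU × 1055.06 = 2.39499×10⁶ J
0.0736 day × 86400 = 6359.04 s
P = E / t = 2.39499×10⁶ J / 6359.04 s = 376.628 W
376.628 W ÷ (1.35582 W/ft·lbf/s) = 277.786 ft·lbf/s

278 ft·lbf/s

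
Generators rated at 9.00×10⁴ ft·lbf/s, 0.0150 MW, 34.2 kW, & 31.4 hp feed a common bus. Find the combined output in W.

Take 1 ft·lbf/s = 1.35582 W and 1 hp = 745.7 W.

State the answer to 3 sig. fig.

9.00×10⁴ ft·lbf/s × 1.35582 = 122024 W
0.0150 MW × 1000000 = 15000 W
34.2 kW × 1000 = 34200 W
31.4 hp × 745.7 = 23415 W
Total: 122024 + 15000 + 34200 + 23415 = 194639 W

1.95×10⁵ W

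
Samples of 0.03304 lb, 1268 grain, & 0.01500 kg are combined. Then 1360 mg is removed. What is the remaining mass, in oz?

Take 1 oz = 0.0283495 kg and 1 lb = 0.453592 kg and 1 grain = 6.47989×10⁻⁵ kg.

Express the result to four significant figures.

3.908 oz

0.03304 lb × 0.453592 → 0.0149867 kg
1268 grain × 6.47989×10⁻⁵ → 0.082165 kg
0.01500 kg (already kg)
1360 mg × 10⁻⁶ → 0.00136 kg
Result: 0.0149867 + 0.082165 + 0.015 − 0.00136 = 0.110792 kg
In oz: 0.110792 / 0.0283495 = 3.90808 oz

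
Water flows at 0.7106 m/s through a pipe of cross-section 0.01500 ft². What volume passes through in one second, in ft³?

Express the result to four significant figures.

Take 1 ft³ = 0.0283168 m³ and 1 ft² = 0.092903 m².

0.01500 ft² × 0.092903 = 0.00139354 m²
V = v × A × t = 0.7106 m/s × 0.00139354 m² × 1 s = 9.9025×10⁻⁴ m³
9.9025×10⁻⁴ m³ ÷ (0.0283168 m³/ft³) = 0.0349704 ft³

0.03497 ft³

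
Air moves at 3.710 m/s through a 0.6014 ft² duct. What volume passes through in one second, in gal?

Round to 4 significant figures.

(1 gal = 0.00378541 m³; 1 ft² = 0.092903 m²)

54.76 gal

0.6014 ft² × 0.092903 → 0.0558719 m²
V = v × A × t = 3.71 m/s × 0.0558719 m² × 1 s = 0.207285 m³
0.207285 m³ ÷ (0.00378541 m³/gal) = 54.7589 gal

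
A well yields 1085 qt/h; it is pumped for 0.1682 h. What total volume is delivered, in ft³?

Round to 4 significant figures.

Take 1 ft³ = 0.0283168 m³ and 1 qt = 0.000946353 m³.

1085 qt/h → 2.8522×10⁻⁴ m³/s
0.1682 h → 605.52 s
V = Q × t = 2.8522×10⁻⁴ × 605.52 = 0.172706 m³
In ft³: 0.172706 / 0.0283168 = 6.09906 ft³

6.099 ft³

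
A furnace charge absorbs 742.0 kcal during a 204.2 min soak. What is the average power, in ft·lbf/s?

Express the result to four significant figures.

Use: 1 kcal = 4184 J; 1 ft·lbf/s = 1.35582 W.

742.0 kcal × 4184 → 3.10453×10⁶ J
204.2 min × 60 → 12252 s
P = E / t = 3.10453×10⁶ J / 12252 s = 253.39 W
253.39 W ÷ (1.35582 W/ft·lbf/s) = 186.891 ft·lbf/s

186.9 ft·lbf/s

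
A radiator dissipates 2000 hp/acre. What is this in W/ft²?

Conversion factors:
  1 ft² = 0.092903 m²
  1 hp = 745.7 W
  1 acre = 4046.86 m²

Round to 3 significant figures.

34.2 W/ft²

2000 hp/acre × 745.7 W/hp ÷ 4046.86 m²/acre = 368.533 W/m²
368.533 W/m² × 0.092903 m²/ft² = 34.2378 W/ft²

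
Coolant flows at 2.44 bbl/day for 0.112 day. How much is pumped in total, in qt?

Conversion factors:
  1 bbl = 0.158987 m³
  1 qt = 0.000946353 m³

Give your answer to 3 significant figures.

2.44 bbl/day → 4.48991×10⁻⁶ m³/s
0.112 day → 9676.8 s
V = Q × t = 4.48991×10⁻⁶ × 9676.8 = 0.043448 m³
In qt: 0.043448 / 0.000946353 = 45.911 qt

45.9 qt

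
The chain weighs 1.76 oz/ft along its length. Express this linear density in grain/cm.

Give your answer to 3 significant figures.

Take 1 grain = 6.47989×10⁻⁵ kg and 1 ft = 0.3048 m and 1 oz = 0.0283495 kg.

1.76 oz/ft × 0.0283495 kg/oz ÷ 0.3048 m/ft = 0.163698 kg/m
0.163698 kg/m ÷ 6.47989×10⁻⁵ kg/grain × 0.01 m/cm = 25.2625 grain/cm

25.3 grain/cm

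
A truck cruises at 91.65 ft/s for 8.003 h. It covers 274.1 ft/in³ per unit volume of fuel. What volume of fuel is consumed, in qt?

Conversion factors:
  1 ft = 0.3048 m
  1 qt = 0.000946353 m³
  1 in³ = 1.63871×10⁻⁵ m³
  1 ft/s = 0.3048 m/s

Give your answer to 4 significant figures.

166.8 qt

91.65 ft/s → 27.9349 m/s
8.003 h → 28810.8 s
d = v × t = 27.9349 × 28810.8 = 804827 m
274.1 ft/in³ → 5.09826×10⁶ m/m³
V = d / (distance per unit fuel) = 804827 / 5.09826×10⁶ = 0.157863 m³
In qt: 0.157863 / 0.000946353 = 166.812 qt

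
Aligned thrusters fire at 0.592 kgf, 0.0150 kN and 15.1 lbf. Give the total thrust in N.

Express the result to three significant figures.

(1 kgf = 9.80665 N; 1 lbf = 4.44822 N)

0.592 kgf × 9.80665 = 5.80554 N
0.0150 kN × 1000 = 15 N
15.1 lbf × 4.44822 = 67.1681 N
Combined: 5.80554 + 15 + 67.1681 = 87.9736 N

88.0 N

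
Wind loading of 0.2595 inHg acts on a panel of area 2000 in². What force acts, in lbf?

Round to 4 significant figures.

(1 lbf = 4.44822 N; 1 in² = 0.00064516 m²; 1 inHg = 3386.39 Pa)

0.2595 inHg × 3386.39 = 878.768 Pa
2000 in² × 0.00064516 = 1.29032 m²
F = P × A = 878.768 Pa × 1.29032 m² = 1133.89 N
1133.89 N ÷ (4.44822 N/lbf) = 254.909 lbf

254.9 lbf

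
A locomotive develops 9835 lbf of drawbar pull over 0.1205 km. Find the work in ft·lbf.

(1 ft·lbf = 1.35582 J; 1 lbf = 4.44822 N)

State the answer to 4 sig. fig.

9835 lbf × 4.44822 = 43748.2 N
0.1205 km × 1000 = 120.5 m
W = F × d = 43748.2 N × 120.5 m = 5.27166×10⁶ J
5.27166×10⁶ J ÷ (1.35582 J/ft·lbf) = 3.88817×10⁶ ft·lbf

3.888×10⁶ ft·lbf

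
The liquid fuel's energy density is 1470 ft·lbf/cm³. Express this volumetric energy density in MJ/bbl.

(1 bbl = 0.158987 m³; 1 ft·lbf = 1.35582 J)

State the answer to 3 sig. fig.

317 MJ/bbl

1470 ft·lbf/cm³ × 1.35582 J/ft·lbf ÷ 10⁻⁶ m³/cm³ = 1.99306×10⁹ J/m³
1.99306×10⁹ J/m³ ÷ 1000000 J/MJ × 0.158987 m³/bbl = 316.871 MJ/bbl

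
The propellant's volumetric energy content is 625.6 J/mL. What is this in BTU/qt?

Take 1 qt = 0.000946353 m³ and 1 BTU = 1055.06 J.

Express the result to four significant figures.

561.1 BTU/qt

625.6 J/mL ÷ 10⁻⁶ m³/mL = 6.256×10⁸ J/m³
6.256×10⁸ J/m³ ÷ 1055.06 J/BTU × 0.000946353 m³/qt = 561.142 BTU/qt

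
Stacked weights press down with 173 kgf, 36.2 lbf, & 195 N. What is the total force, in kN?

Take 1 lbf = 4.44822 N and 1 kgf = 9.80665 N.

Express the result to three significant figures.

173 kgf × 9.80665 = 1696.55 N
36.2 lbf × 4.44822 = 161.026 N
195 N (already N)
Total: 1696.55 + 161.026 + 195 = 2052.58 N
In kN: 2052.58 / 1000 = 2.05258 kN

2.05 kN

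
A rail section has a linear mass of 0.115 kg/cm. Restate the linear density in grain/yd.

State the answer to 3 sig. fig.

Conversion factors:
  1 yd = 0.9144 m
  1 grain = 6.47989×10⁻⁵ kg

1.62×10⁵ grain/yd

0.115 kg/cm ÷ 0.01 m/cm = 11.5 kg/m
11.5 kg/m ÷ 6.47989×10⁻⁵ kg/grain × 0.9144 m/yd = 162281 grain/yd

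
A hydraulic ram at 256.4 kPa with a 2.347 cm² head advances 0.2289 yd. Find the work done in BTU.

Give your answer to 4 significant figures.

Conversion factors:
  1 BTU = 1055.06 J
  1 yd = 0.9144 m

256.4 kPa → 256400 Pa
2.347 cm² → 2.347×10⁻⁴ m²
F = P × A = 256400 × 2.347×10⁻⁴ = 60.1771 N
0.2289 yd → 0.209306 m
W = F × d = 60.1771 × 0.209306 = 12.5954 J
In BTU: 12.5954 / 1055.06 = 0.0119381 BTU

0.01194 BTU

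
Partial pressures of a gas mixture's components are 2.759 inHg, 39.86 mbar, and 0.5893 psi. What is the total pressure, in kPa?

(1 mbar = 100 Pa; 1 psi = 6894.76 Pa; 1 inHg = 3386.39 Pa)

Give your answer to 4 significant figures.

2.759 inHg × 3386.39 = 9343.05 Pa
39.86 mbar × 100 = 3986 Pa
0.5893 psi × 6894.76 = 4063.08 Pa
Combined: 9343.05 + 3986 + 4063.08 = 17392.1 Pa
In kPa: 17392.1 / 1000 = 17.3921 kPa

17.39 kPa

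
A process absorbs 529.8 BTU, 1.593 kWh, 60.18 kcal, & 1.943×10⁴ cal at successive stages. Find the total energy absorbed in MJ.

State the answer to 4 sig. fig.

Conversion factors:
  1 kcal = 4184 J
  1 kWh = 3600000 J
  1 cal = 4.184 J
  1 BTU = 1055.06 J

6.627 MJ

529.8 BTU × 1055.06 = 558971 J
1.593 kWh × 3600000 = 5.7348×10⁶ J
60.18 kcal × 4184 = 251793 J
1.943×10⁴ cal × 4.184 = 81295.1 J
Total: 558971 + 5.7348×10⁶ + 251793 + 81295.1 = 6.62686×10⁶ J
In MJ: 6.62686×10⁶ / 1000000 = 6.62686 MJ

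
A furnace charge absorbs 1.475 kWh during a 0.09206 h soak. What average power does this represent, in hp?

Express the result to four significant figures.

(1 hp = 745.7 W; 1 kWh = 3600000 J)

1.475 kWh × 3600000 → 5.31×10⁶ J
0.09206 h × 3600 → 331.416 s
P = E / t = 5.31×10⁶ J / 331.416 s = 16022.2 W
16022.2 W ÷ (745.7 W/hp) = 21.4861 hp

21.49 hp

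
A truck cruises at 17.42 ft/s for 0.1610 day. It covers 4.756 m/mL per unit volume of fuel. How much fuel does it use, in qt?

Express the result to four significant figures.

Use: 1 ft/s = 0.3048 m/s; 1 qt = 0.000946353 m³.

16.41 qt

17.42 ft/s → 5.30962 m/s
0.1610 day → 13910.4 s
d = v × t = 5.30962 × 13910.4 = 73858.9 m
4.756 m/mL → 4.756×10⁶ m/m³
V = d / (distance per unit fuel) = 73858.9 / 4.756×10⁶ = 0.0155296 m³
In qt: 0.0155296 / 0.000946353 = 16.4099 qt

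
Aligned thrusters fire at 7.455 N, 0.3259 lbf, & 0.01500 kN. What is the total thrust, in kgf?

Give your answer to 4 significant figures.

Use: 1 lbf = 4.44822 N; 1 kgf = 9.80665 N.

7.455 N (already N)
0.3259 lbf × 4.44822 → 1.44967 N
0.01500 kN × 1000 → 15 N
Sum: 7.455 + 1.44967 + 15 = 23.9047 N
In kgf: 23.9047 / 9.80665 = 2.4376 kgf

2.438 kgf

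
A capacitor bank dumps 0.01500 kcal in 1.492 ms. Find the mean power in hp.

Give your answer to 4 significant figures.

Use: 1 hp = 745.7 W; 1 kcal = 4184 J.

0.01500 kcal × 4184 → 62.76 J
1.492 ms × 0.001 → 0.001492 s
P = E / t = 62.76 J / 0.001492 s = 42064.3 W
42064.3 W ÷ (745.7 W/hp) = 56.4091 hp

56.41 hp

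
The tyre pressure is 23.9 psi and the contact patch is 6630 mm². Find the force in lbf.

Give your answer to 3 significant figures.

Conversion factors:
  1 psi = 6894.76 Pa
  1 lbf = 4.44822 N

23.9 psi × 6894.76 → 164785 Pa
6630 mm² × 10⁻⁶ → 0.00663 m²
F = P × A = 164785 Pa × 0.00663 m² = 1092.52 N
1092.52 N ÷ (4.44822 N/lbf) = 245.608 lbf

246 lbf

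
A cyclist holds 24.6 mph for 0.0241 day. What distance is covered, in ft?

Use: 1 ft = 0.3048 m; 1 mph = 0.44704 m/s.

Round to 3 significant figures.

7.51×10⁴ ft

24.6 mph × 0.44704 → 10.9972 m/s
0.0241 day × 86400 → 2082.24 s
d = v × t = 10.9972 m/s × 2082.24 s = 22898.8 m
22898.8 m ÷ (0.3048 m/ft) = 75127.3 ft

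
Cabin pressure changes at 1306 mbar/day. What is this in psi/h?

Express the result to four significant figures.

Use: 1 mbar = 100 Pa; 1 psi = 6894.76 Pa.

0.7892 psi/h

1306 mbar/day × 100 Pa/mbar ÷ 86400 s/day = 1.51157 Pa/s
1.51157 Pa/s ÷ 6894.76 Pa/psi × 3600 s/h = 0.789245 psi/h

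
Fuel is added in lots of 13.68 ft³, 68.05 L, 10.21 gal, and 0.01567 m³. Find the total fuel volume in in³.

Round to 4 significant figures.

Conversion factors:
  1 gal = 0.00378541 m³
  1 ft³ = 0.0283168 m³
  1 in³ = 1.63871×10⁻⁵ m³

13.68 ft³ × 0.0283168 = 0.387374 m³
68.05 L × 0.001 = 0.06805 m³
10.21 gal × 0.00378541 = 0.038649 m³
0.01567 m³ (already m³)
Combined: 0.387374 + 0.06805 + 0.038649 + 0.01567 = 0.509743 m³
In in³: 0.509743 / 1.63871×10⁻⁵ = 31106.4 in³

3.111×10⁴ in³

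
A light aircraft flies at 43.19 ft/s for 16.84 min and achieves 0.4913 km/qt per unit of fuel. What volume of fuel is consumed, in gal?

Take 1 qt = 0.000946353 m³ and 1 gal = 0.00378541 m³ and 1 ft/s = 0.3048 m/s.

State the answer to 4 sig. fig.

6.768 gal

43.19 ft/s → 13.1643 m/s
16.84 min → 1010.4 s
d = v × t = 13.1643 × 1010.4 = 13301.2 m
0.4913 km/qt → 519151 m/m³
V = d / (distance per unit fuel) = 13301.2 / 519151 = 0.0256211 m³
In gal: 0.0256211 / 0.00378541 = 6.76838 gal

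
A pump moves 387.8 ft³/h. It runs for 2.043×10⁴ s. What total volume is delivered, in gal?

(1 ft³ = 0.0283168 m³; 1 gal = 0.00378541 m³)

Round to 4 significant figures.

1.646×10⁴ gal

387.8 ft³/h → 0.00305035 m³/s
V = Q × t = 0.00305035 × 20430 = 62.3187 m³
In gal: 62.3187 / 0.00378541 = 16462.9 gal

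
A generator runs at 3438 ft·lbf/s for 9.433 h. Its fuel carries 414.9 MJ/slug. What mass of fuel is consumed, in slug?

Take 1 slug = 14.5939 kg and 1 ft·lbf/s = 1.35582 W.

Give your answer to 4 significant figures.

3438 ft·lbf/s → 4661.31 W
9.433 h → 33958.8 s
E = P × t = 4661.31 × 33958.8 = 1.58292×10⁸ J
414.9 MJ/slug → 2.84297×10⁷ J/kg
m = E / e_s = 1.58292×10⁸ / 2.84297×10⁷ = 5.56784 kg
In slug: 5.56784 / 14.5939 = 0.381518 slug

0.3815 slug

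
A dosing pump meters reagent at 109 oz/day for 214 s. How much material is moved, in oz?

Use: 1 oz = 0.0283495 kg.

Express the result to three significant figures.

0.270 oz

109 oz/day → 3.5765×10⁻⁵ kg/s
m = ṁ × t = 3.5765×10⁻⁵ × 214 = 0.00765371 kg
In oz: 0.00765371 / 0.0283495 = 0.269977 oz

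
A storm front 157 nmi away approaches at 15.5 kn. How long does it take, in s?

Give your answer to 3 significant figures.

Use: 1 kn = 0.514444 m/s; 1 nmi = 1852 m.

3.65×10⁴ s

157 nmi × 1852 = 290764 m
15.5 kn × 0.514444 = 7.97388 m/s
t = d / v = 290764 m / 7.97388 m/s = 36464.6 s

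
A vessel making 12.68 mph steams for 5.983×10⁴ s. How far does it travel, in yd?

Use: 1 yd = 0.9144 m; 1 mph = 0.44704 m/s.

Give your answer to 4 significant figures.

12.68 mph × 0.44704 = 5.66847 m/s
d = v × t = 5.66847 m/s × 59830 s = 339145 m
339145 m ÷ (0.9144 m/yd) = 370893 yd

3.709×10⁵ yd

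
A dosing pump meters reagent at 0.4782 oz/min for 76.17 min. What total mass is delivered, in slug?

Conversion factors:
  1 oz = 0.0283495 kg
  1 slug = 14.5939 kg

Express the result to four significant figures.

0.07076 slug

0.4782 oz/min → 2.25946×10⁻⁴ kg/s
76.17 min → 4570.2 s
m = ṁ × t = 2.25946×10⁻⁴ × 4570.2 = 1.03262 kg
In slug: 1.03262 / 14.5939 = 0.070757 slug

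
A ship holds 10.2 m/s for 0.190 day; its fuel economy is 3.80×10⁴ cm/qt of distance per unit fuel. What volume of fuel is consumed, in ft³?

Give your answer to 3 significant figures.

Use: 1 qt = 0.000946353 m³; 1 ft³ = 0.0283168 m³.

0.190 day → 16416 s
d = v × t = 10.2 × 16416 = 167443 m
3.80×10⁴ cm/qt → 401541 m/m³
V = d / (distance per unit fuel) = 167443 / 401541 = 0.417001 m³
In ft³: 0.417001 / 0.0283168 = 14.7263 ft³

14.7 ft³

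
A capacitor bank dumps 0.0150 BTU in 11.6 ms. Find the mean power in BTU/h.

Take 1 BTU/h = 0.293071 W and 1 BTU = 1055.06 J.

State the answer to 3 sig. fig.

0.0150 BTU × 1055.06 → 15.8259 J
11.6 ms × 0.001 → 0.0116 s
P = E / t = 15.8259 J / 0.0116 s = 1364.3 W
1364.3 W ÷ (0.293071 W/BTU/h) = 4655.19 BTU/h

4660 BTU/h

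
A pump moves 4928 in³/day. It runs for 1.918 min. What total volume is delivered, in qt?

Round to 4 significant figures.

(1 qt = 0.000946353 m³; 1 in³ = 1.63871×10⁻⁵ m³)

4928 in³/day → 9.34672×10⁻⁷ m³/s
1.918 min → 115.08 s
V = Q × t = 9.34672×10⁻⁷ × 115.08 = 1.07562×10⁻⁴ m³
In qt: 1.07562×10⁻⁴ / 0.000946353 = 0.113659 qt

0.1137 qt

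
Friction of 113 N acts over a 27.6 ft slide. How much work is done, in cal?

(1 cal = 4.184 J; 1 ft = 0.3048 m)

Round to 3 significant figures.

227 cal

27.6 ft × 0.3048 → 8.41248 m
W = F × d = 113 N × 8.41248 m = 950.61 J
950.61 J ÷ (4.184 J/cal) = 227.201 cal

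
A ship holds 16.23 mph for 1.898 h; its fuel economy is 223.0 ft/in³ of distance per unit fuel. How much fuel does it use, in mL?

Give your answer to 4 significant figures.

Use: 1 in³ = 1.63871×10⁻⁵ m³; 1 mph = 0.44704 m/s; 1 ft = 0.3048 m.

16.23 mph → 7.25546 m/s
1.898 h → 6832.8 s
d = v × t = 7.25546 × 6832.8 = 49575.1 m
223.0 ft/in³ → 4.1478×10⁶ m/m³
V = d / (distance per unit fuel) = 49575.1 / 4.1478×10⁶ = 0.0119521 m³
In mL: 0.0119521 / 10⁻⁶ = 11952.1 mL

1.195×10⁴ mL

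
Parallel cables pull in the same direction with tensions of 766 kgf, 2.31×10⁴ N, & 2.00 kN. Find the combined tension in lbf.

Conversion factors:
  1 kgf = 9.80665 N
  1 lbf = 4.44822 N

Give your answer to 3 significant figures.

7330 lbf

766 kgf × 9.80665 = 7511.89 N
2.31×10⁴ N (already N)
2.00 kN × 1000 = 2000 N
Sum: 7511.89 + 23100 + 2000 = 32611.9 N
In lbf: 32611.9 / 4.44822 = 7331.45 lbf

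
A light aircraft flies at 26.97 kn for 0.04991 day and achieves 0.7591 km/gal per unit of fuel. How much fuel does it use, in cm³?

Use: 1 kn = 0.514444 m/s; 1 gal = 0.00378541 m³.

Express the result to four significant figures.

26.97 kn → 13.8746 m/s
0.04991 day → 4312.22 s
d = v × t = 13.8746 × 4312.22 = 59830.3 m
0.7591 km/gal → 200533 m/m³
V = d / (distance per unit fuel) = 59830.3 / 200533 = 0.298356 m³
In cm³: 0.298356 / 10⁻⁶ = 298356 cm³

2.984×10⁵ cm³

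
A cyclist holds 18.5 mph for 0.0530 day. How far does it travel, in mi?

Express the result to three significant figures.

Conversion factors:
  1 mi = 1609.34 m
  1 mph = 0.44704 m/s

18.5 mph × 0.44704 → 8.27024 m/s
0.0530 day × 86400 → 4579.2 s
d = v × t = 8.27024 m/s × 4579.2 s = 37871.1 m
37871.1 m ÷ (1609.34 m/mi) = 23.5321 mi

23.5 mi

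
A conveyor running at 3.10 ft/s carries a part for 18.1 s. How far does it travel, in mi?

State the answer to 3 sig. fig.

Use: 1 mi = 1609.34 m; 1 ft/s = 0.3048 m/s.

3.10 ft/s × 0.3048 → 0.94488 m/s
d = v × t = 0.94488 m/s × 18.1 s = 17.1023 m
17.1023 m ÷ (1609.34 m/mi) = 0.0106269 mi

0.0106 mi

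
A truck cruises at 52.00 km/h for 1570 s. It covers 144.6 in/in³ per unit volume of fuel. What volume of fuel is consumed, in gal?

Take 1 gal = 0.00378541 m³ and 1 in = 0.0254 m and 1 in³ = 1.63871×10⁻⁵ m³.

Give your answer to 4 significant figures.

26.73 gal

52.00 km/h → 14.4444 m/s
d = v × t = 14.4444 × 1570 = 22677.7 m
144.6 in/in³ → 224130 m/m³
V = d / (distance per unit fuel) = 22677.7 / 224130 = 0.101181 m³
In gal: 0.101181 / 0.00378541 = 26.7292 gal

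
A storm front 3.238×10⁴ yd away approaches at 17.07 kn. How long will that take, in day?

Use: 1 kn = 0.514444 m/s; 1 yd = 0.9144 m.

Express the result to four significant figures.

3.238×10⁴ yd × 0.9144 → 29608.3 m
17.07 kn × 0.514444 → 8.78156 m/s
t = d / v = 29608.3 m / 8.78156 m/s = 3371.64 s
3371.64 s ÷ (86400 s/day) = 0.0390236 day

0.03902 day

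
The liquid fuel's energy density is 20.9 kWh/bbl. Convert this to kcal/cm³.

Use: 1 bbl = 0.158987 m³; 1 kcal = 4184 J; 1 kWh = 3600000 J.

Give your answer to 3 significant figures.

0.113 kcal/cm³

20.9 kWh/bbl × 3600000 J/kWh ÷ 0.158987 m³/bbl = 4.73246×10⁸ J/m³
4.73246×10⁸ J/m³ ÷ 4184 J/kcal × 10⁻⁶ m³/cm³ = 0.113109 kcal/cm³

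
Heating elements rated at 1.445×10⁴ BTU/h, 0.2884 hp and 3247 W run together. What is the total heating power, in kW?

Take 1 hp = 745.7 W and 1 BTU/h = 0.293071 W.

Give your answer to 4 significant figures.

1.445×10⁴ BTU/h × 0.293071 = 4234.88 W
0.2884 hp × 745.7 = 215.06 W
3247 W (already W)
Sum: 4234.88 + 215.06 + 3247 = 7696.94 W
In kW: 7696.94 / 1000 = 7.69694 kW

7.697 kW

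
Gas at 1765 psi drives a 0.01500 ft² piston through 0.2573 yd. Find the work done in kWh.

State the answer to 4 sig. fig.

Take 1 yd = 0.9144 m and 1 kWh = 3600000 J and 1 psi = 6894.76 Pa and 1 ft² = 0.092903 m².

1765 psi → 1.21693×10⁷ Pa
0.01500 ft² → 0.00139354 m²
F = P × A = 1.21693×10⁷ × 0.00139354 = 16958.4 N
0.2573 yd → 0.235275 m
W = F × d = 16958.4 × 0.235275 = 3989.89 J
In kWh: 3989.89 / 3600000 = 0.0011083 kWh

0.001108 kWh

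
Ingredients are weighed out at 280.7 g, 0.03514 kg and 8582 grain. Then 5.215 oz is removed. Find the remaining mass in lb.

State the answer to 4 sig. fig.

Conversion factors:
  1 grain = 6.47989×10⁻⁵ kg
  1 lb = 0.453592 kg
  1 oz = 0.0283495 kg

1.596 lb

280.7 g × 0.001 = 0.2807 kg
0.03514 kg (already kg)
8582 grain × 6.47989×10⁻⁵ = 0.556104 kg
5.215 oz × 0.0283495 = 0.147843 kg
Result: 0.2807 + 0.03514 + 0.556104 − 0.147843 = 0.724101 kg
In lb: 0.724101 / 0.453592 = 1.59637 lb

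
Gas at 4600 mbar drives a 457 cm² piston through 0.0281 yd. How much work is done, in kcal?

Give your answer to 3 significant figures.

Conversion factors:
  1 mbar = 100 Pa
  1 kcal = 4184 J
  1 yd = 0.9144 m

4600 mbar → 460000 Pa
457 cm² → 0.0457 m²
F = P × A = 460000 × 0.0457 = 21022 N
0.0281 yd → 0.0256946 m
W = F × d = 21022 × 0.0256946 = 540.152 J
In kcal: 540.152 / 4184 = 0.129099 kcal

0.129 kcal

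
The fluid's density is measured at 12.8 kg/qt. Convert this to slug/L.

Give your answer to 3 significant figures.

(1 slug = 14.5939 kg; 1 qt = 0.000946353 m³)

12.8 kg/qt ÷ 0.000946353 m³/qt = 13525.6 kg/m³
13525.6 kg/m³ ÷ 14.5939 kg/slug × 0.001 m³/L = 0.926798 slug/L

0.927 slug/L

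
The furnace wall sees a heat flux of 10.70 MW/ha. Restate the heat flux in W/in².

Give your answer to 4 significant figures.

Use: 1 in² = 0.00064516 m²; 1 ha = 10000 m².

0.6903 W/in²

10.70 MW/ha × 1000000 W/MW ÷ 10000 m²/ha = 1070 W/m²
1070 W/m² × 0.00064516 m²/in² = 0.690321 W/in²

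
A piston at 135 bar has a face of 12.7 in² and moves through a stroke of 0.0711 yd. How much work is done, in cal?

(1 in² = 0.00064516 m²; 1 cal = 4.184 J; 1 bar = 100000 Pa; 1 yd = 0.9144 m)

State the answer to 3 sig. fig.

1720 cal

135 bar → 1.35×10⁷ Pa
12.7 in² → 0.00819353 m²
F = P × A = 1.35×10⁷ × 0.00819353 = 110613 N
0.0711 yd → 0.0650138 m
W = F × d = 110613 × 0.0650138 = 7191.37 J
In cal: 7191.37 / 4.184 = 1718.78 cal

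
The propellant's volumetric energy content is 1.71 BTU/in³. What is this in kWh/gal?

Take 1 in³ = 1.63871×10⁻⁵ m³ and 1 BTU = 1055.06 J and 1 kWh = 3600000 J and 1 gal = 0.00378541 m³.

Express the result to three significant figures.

0.116 kWh/gal

1.71 BTU/in³ × 1055.06 J/BTU ÷ 1.63871×10⁻⁵ m³/in³ = 1.10096×10⁸ J/m³
1.10096×10⁸ J/m³ ÷ 3600000 J/kWh × 0.00378541 m³/gal = 0.115766 kWh/gal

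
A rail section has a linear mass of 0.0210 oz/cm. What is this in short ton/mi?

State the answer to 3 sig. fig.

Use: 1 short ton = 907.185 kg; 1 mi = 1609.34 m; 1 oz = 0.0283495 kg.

0.0210 oz/cm × 0.0283495 kg/oz ÷ 0.01 m/cm = 0.059534 kg/m
0.059534 kg/m ÷ 907.185 kg/short ton × 1609.34 m/mi = 0.105613 short ton/mi

0.106 short ton/mi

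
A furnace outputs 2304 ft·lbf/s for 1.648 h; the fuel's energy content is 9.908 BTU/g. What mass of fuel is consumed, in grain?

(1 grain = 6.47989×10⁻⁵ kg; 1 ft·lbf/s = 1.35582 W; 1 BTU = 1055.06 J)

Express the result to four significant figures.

2.736×10⁴ grain

2304 ft·lbf/s → 3123.81 W
1.648 h → 5932.8 s
E = P × t = 3123.81 × 5932.8 = 1.85329×10⁷ J
9.908 BTU/g → 1.04535×10⁷ J/kg
m = E / e_s = 1.85329×10⁷ / 1.04535×10⁷ = 1.77289 kg
In grain: 1.77289 / 6.47989×10⁻⁵ = 27359.9 grain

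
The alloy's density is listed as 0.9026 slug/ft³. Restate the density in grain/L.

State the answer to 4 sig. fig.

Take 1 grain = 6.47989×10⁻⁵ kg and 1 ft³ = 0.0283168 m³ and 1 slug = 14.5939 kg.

7179 grain/L

0.9026 slug/ft³ × 14.5939 kg/slug ÷ 0.0283168 m³/ft³ = 465.182 kg/m³
465.182 kg/m³ ÷ 6.47989×10⁻⁵ kg/grain × 0.001 m³/L = 7178.86 grain/L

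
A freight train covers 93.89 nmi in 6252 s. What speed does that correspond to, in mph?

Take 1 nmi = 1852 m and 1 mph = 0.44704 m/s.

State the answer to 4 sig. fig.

93.89 nmi × 1852 → 173884 m
v = d / t = 173884 m / 6252 s = 27.8125 m/s
27.8125 m/s ÷ (0.44704 m/s/mph) = 62.2148 mph

62.21 mph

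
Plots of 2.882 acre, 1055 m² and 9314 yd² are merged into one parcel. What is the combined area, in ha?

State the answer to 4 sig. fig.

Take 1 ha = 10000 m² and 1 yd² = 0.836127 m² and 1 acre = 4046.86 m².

2.882 acre × 4046.86 → 11663.1 m²
1055 m² (already m²)
9314 yd² × 0.836127 → 7787.69 m²
Total: 11663.1 + 1055 + 7787.69 = 20505.8 m²
In ha: 20505.8 / 10000 = 2.05058 ha

2.051 ha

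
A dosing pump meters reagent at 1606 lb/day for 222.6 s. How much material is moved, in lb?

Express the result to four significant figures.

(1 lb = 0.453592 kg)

4.138 lb

1606 lb/day → 0.00843135 kg/s
m = ṁ × t = 0.00843135 × 222.6 = 1.87682 kg
In lb: 1.87682 / 0.453592 = 4.13768 lb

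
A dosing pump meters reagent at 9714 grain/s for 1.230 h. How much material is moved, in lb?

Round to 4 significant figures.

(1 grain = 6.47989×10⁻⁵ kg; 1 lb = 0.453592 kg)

9714 grain/s → 0.629457 kg/s
1.230 h → 4428 s
m = ṁ × t = 0.629457 × 4428 = 2787.24 kg
In lb: 2787.24 / 0.453592 = 6144.82 lb

6145 lb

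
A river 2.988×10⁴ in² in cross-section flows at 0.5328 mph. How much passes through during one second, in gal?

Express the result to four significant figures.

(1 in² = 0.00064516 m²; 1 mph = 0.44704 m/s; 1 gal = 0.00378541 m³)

0.5328 mph × 0.44704 = 0.238183 m/s
2.988×10⁴ in² × 0.00064516 = 19.2774 m²
V = v × A × t = 0.238183 m/s × 19.2774 m² × 1 s = 4.59155 m³
4.59155 m³ ÷ (0.00378541 m³/gal) = 1212.96 gal

1213 gal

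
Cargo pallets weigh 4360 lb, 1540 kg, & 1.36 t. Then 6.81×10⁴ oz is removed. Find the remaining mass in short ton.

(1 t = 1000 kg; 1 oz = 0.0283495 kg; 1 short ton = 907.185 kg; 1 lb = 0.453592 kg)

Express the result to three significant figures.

4360 lb × 0.453592 → 1977.66 kg
1540 kg (already kg)
1.36 t × 1000 → 1360 kg
6.81×10⁴ oz × 0.0283495 → 1930.6 kg
Net: 1977.66 + 1540 + 1360 − 1930.6 = 2947.06 kg
In short ton: 2947.06 / 907.185 = 3.24858 short ton

3.25 short ton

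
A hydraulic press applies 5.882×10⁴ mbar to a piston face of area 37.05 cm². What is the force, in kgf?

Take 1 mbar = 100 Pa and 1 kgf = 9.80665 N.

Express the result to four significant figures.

2222 kgf

5.882×10⁴ mbar × 100 = 5.882×10⁶ Pa
37.05 cm² × 0.0001 = 0.003705 m²
F = P × A = 5.882×10⁶ Pa × 0.003705 m² = 21792.8 N
21792.8 N ÷ (9.80665 N/kgf) = 2222.25 kgf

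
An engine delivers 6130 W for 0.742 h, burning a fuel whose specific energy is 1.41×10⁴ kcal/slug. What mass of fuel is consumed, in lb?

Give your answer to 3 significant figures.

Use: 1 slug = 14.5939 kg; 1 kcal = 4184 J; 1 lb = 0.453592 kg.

8.93 lb

0.742 h → 2671.2 s
E = P × t = 6130 × 2671.2 = 1.63745×10⁷ J
1.41×10⁴ kcal/slug → 4.0424×10⁶ J/kg
m = E / e_s = 1.63745×10⁷ / 4.0424×10⁶ = 4.05069 kg
In lb: 4.05069 / 0.453592 = 8.93025 lb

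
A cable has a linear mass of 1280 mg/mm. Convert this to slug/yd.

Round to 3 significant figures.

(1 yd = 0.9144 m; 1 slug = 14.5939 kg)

0.0802 slug/yd

1280 mg/mm × 10⁻⁶ kg/mg ÷ 0.001 m/mm = 1.28 kg/m
1.28 kg/m ÷ 14.5939 kg/slug × 0.9144 m/yd = 0.0802001 slug/yd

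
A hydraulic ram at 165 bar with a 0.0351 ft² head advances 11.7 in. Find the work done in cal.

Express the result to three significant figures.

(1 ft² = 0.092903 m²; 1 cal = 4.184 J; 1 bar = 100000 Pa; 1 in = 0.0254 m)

165 bar → 1.65×10⁷ Pa
0.0351 ft² → 0.0032609 m²
F = P × A = 1.65×10⁷ × 0.0032609 = 53804.8 N
11.7 in → 0.29718 m
W = F × d = 53804.8 × 0.29718 = 15989.7 J
In cal: 15989.7 / 4.184 = 3821.63 cal

3820 cal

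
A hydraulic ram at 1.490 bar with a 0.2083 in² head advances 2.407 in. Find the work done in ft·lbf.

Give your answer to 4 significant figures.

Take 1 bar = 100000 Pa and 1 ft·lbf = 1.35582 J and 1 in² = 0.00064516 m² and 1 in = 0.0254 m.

0.9029 ft·lbf

1.490 bar → 149000 Pa
0.2083 in² → 1.34387×10⁻⁴ m²
F = P × A = 149000 × 1.34387×10⁻⁴ = 20.0237 N
2.407 in → 0.0611378 m
W = F × d = 20.0237 × 0.0611378 = 1.2242 J
In ft·lbf: 1.2242 / 1.35582 = 0.902922 ft·lbf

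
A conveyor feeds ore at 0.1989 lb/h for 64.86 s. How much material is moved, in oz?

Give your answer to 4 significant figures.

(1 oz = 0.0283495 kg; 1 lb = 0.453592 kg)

0.05734 oz

0.1989 lb/h → 2.5061×10⁻⁵ kg/s
m = ṁ × t = 2.5061×10⁻⁵ × 64.86 = 0.00162546 kg
In oz: 0.00162546 / 0.0283495 = 0.0573365 oz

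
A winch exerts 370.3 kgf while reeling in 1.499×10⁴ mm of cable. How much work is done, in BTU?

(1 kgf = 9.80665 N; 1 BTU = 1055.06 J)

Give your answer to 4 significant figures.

370.3 kgf × 9.80665 → 3631.4 N
1.499×10⁴ mm × 0.001 → 14.99 m
W = F × d = 3631.4 N × 14.99 m = 54434.7 J
54434.7 J ÷ (1055.06 J/BTU) = 51.5939 BTU

51.59 BTU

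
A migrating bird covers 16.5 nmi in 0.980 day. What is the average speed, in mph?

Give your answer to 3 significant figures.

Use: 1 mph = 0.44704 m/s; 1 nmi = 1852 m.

16.5 nmi × 1852 = 30558 m
0.980 day × 86400 = 84672 s
v = d / t = 30558 m / 84672 s = 0.360899 m/s
0.360899 m/s ÷ (0.44704 m/s/mph) = 0.807308 mph

0.807 mph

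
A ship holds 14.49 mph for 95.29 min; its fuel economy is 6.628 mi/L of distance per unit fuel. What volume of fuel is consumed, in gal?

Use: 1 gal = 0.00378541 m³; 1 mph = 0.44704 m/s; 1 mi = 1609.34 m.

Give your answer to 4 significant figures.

14.49 mph → 6.47761 m/s
95.29 min → 5717.4 s
d = v × t = 6.47761 × 5717.4 = 37035.1 m
6.628 mi/L → 1.06667×10⁷ m/m³
V = d / (distance per unit fuel) = 37035.1 / 1.06667×10⁷ = 0.00347203 m³
In gal: 0.00347203 / 0.00378541 = 0.917214 gal

0.9172 gal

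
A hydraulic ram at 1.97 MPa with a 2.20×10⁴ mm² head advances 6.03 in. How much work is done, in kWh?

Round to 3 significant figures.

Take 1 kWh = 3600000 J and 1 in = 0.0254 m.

0.00184 kWh

1.97 MPa → 1.97×10⁶ Pa
2.20×10⁴ mm² → 0.022 m²
F = P × A = 1.97×10⁶ × 0.022 = 43340 N
6.03 in → 0.153162 m
W = F × d = 43340 × 0.153162 = 6638.04 J
In kWh: 6638.04 / 3600000 = 0.0018439 kWh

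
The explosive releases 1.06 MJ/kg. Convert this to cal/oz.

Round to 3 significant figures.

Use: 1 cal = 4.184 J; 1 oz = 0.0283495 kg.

1.06 MJ/kg × 1000000 J/MJ = 1.06×10⁶ J/kg
1.06×10⁶ J/kg ÷ 4.184 J/cal × 0.0283495 kg/oz = 7182.23 cal/oz

7180 cal/oz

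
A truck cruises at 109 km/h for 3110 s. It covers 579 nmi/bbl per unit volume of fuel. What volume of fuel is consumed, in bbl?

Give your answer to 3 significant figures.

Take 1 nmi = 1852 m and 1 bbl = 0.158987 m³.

109 km/h → 30.2778 m/s
d = v × t = 30.2778 × 3110 = 94164 m
579 nmi/bbl → 6.74463×10⁶ m/m³
V = d / (distance per unit fuel) = 94164 / 6.74463×10⁶ = 0.0139613 m³
In bbl: 0.0139613 / 0.158987 = 0.0878141 bbl

0.0878 bbl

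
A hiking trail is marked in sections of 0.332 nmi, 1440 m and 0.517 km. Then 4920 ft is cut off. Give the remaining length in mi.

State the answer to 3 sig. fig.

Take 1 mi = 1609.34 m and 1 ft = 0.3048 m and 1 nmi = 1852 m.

0.666 mi

0.332 nmi × 1852 = 614.864 m
1440 m (already m)
0.517 km × 1000 = 517 m
4920 ft × 0.3048 = 1499.62 m
Result: 614.864 + 1440 + 517 − 1499.62 = 1072.24 m
In mi: 1072.24 / 1609.34 = 0.666261 mi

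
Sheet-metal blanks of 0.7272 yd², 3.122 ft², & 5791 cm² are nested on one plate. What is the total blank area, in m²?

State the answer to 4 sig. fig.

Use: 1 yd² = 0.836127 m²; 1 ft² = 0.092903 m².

1.477 m²

0.7272 yd² × 0.836127 = 0.608032 m²
3.122 ft² × 0.092903 = 0.290043 m²
5791 cm² × 0.0001 = 0.5791 m²
Sum: 0.608032 + 0.290043 + 0.5791 = 1.47718 m²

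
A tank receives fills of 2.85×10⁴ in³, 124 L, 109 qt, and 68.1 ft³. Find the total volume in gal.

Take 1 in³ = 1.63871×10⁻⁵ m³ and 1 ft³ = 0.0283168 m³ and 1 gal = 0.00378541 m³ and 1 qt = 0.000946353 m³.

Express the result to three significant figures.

2.85×10⁴ in³ × 1.63871×10⁻⁵ = 0.467032 m³
124 L × 0.001 = 0.124 m³
109 qt × 0.000946353 = 0.103152 m³
68.1 ft³ × 0.0283168 = 1.92837 m³
Sum: 0.467032 + 0.124 + 0.103152 + 1.92837 = 2.62255 m³
In gal: 2.62255 / 0.00378541 = 692.805 gal

693 gal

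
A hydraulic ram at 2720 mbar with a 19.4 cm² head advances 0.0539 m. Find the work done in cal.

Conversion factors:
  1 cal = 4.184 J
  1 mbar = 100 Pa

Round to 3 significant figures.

6.80 cal

2720 mbar → 272000 Pa
19.4 cm² → 0.00194 m²
F = P × A = 272000 × 0.00194 = 527.68 N
W = F × d = 527.68 × 0.0539 = 28.442 J
In cal: 28.442 / 4.184 = 6.7978 cal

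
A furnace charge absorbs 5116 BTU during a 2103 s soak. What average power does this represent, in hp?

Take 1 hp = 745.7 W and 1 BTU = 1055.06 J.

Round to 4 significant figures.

5116 BTU × 1055.06 → 5.39769×10⁶ J
P = E / t = 5.39769×10⁶ J / 2103 s = 2566.66 W
2566.66 W ÷ (745.7 W/hp) = 3.44195 hp

3.442 hp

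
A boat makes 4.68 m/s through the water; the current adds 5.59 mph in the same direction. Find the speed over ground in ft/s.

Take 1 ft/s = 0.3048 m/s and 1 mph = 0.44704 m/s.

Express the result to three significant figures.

4.68 m/s (already m/s)
5.59 mph × 0.44704 = 2.49895 m/s
Combined: 4.68 + 2.49895 = 7.17895 m/s
In ft/s: 7.17895 / 0.3048 = 23.553 ft/s

23.6 ft/s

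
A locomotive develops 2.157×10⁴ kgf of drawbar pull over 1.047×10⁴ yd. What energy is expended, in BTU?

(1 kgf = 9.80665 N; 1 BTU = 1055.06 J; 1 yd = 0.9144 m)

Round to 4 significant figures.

2.157×10⁴ kgf × 9.80665 = 211529 N
1.047×10⁴ yd × 0.9144 = 9573.77 m
W = F × d = 211529 N × 9573.77 m = 2.02513×10⁹ J
2.02513×10⁹ J ÷ (1055.06 J/BTU) = 1.91945×10⁶ BTU

1.919×10⁶ BTU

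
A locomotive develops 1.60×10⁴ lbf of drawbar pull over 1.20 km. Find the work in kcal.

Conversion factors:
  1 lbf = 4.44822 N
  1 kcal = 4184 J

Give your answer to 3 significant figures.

1.60×10⁴ lbf × 4.44822 → 71171.5 N
1.20 km × 1000 → 1200 m
W = F × d = 71171.5 N × 1200 m = 8.54058×10⁷ J
8.54058×10⁷ J ÷ (4184 J/kcal) = 20412.5 kcal

2.04×10⁴ kcal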